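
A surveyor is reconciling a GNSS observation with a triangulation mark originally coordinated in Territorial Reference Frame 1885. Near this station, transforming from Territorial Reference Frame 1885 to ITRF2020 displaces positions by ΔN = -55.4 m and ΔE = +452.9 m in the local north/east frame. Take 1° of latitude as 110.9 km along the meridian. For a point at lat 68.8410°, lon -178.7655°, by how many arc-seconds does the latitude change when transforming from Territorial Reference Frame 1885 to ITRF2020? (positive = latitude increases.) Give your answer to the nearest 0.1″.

1° of latitude = 110.9 km, so Δφ = -55.4 / 110900 = -0.0004995° = -1.798″.

Δφ = -1.8″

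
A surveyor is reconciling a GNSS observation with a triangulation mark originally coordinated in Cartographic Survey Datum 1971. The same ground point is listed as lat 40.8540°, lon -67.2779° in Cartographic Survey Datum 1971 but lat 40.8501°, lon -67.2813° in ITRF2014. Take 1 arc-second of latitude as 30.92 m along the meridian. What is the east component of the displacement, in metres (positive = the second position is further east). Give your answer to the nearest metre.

Δφ = 40.8501° − 40.8540° = -0.0039°; Δλ = -67.2813° − -67.2779° = -0.0034°.
1° of latitude = 3600 × 30.92 = 111312 m.
ΔN = Δφ × 111312 = -434.1 m; ΔE = Δλ × 111312 × cos(40.8540°) = -0.0034 × 111312 × 0.756379 = -286.3 m.

ΔE = -286 m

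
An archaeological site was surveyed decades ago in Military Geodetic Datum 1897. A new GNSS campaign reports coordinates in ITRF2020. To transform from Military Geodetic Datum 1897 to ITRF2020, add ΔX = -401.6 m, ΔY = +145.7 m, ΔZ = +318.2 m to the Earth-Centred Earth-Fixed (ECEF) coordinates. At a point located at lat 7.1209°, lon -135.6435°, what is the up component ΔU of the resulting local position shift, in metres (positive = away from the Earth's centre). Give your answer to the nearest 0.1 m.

The local up (radial) axis is (cos φ cos λ, cos φ sin λ, sin φ), giving ΔU = 284.931 − 101.076 + 39.445 = 223.30 m.

ΔU = 223.3 m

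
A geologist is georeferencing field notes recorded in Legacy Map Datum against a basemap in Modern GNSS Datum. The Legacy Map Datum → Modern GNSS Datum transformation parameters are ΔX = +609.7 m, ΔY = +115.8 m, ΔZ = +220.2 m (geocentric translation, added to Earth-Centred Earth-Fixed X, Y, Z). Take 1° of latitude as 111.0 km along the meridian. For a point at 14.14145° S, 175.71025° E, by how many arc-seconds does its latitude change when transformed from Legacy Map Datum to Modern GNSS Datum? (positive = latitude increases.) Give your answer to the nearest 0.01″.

sin φ = -0.244317, cos φ = 0.969696, sin λ = 0.074800, cos λ = -0.997199.
North component: ΔN = −sin φ cos λ·ΔX − sin φ sin λ·ΔY + cos φ·ΔZ = −(-0.244317)(-0.997199)(609.7) − (-0.244317)(0.074800)(115.8) + (0.969696)(220.2) = 67.10 m.
1° of latitude spans 111000 m, so Δφ = 67.10 / 111000 × 3600 = 2.176″.

Δφ = 2.18″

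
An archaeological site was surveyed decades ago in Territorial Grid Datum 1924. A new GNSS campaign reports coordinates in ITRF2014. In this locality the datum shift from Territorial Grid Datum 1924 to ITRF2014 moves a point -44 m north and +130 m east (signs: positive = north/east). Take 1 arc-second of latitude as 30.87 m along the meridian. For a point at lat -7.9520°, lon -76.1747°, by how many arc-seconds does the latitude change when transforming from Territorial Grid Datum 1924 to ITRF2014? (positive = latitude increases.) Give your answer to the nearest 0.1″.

1″ of latitude = 30.87 m, so Δφ = -44.0 / 30.87 = -1.425″.

Δφ = -1.4″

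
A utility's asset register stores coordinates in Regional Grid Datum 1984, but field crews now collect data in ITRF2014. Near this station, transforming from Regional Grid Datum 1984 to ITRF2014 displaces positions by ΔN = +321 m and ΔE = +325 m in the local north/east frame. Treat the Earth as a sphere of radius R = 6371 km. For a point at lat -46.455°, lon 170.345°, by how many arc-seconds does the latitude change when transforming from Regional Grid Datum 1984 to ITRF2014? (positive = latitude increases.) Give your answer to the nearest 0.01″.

On a sphere of radius R, 1 rad of latitude = R, so Δφ = ΔN / R = 321.0 / 6371000 = 5.0385e-05 rad = 10.393″.

Δφ = 10.39″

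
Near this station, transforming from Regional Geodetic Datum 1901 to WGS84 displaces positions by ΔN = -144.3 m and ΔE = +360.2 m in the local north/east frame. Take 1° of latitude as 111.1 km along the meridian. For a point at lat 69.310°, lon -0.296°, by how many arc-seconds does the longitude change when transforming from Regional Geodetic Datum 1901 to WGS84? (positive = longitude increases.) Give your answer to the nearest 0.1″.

Δλ = 33.0″

At latitude 69.310°, cos φ = 0.353312.
1° of longitude at this latitude = 111.1 × cos φ = 39.25 km, so Δλ = 360.2 / 39252.9 = 0.0091764° = 33.035″.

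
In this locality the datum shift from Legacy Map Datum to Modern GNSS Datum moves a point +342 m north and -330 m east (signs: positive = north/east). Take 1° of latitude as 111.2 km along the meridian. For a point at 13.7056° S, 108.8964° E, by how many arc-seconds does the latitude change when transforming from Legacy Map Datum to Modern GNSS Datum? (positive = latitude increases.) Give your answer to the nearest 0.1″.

1° of latitude = 111.2 km, so Δφ = 342.0 / 111200 = 0.0030755° = 11.072″.

Δφ = 11.1″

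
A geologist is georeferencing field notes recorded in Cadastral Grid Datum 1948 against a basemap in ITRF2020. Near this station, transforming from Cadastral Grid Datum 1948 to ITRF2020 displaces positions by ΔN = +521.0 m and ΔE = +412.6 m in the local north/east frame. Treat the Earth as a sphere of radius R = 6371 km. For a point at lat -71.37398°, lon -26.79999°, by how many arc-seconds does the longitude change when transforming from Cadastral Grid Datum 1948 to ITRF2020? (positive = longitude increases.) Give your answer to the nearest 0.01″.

Δλ = 41.82″

At latitude -71.37398°, cos φ = 0.319390.
One radian of longitude at latitude φ spans R cos φ, so Δλ = ΔE / (R cos φ) = 412.6 / (6371000 × 0.319390) = 2.0277e-04 rad = 41.824″.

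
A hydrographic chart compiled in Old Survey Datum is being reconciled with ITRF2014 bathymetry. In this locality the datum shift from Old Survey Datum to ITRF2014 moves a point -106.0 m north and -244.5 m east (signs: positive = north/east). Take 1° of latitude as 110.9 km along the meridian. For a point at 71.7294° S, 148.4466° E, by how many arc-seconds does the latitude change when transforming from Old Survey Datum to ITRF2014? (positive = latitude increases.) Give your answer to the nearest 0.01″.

Δφ = -3.44″

1° of latitude = 110.9 km, so Δφ = -106.0 / 110900 = -0.0009558° = -3.441″.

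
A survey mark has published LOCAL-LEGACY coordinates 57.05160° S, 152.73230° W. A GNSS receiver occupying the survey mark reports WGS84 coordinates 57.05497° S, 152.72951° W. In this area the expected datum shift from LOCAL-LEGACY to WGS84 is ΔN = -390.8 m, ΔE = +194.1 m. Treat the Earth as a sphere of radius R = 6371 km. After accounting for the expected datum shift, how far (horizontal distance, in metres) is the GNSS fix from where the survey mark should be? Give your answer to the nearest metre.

Observed coordinate differences: Δφ = -0.00337°, Δλ = +0.00279°.
Converting to metres (1° lat = 111195 m, cos φ = 0.543884): observed ΔN = -374.7 m, observed ΔE = 168.7 m.
Subtracting the expected shift leaves a residual of -374.7 − (-390.8) = 16.1 m north and 168.7 − (194.1) = -25.4 m east.
Residual distance = √(16.1² + (-25.4)²) = 30.0 m.

30 m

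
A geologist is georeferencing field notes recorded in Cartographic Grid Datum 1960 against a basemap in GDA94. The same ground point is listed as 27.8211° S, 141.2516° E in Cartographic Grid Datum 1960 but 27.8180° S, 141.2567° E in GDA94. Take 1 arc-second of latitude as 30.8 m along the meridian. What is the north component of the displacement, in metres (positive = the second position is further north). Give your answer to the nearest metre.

ΔN = 344 m

Δφ = -27.8180° − -27.8211° = +0.0031°; Δλ = 141.2567° − 141.2516° = +0.0051°.
1° of latitude = 3600 × 30.80 = 110880 m.
ΔN = Δφ × 110880 = 343.7 m; ΔE = Δλ × 110880 × cos(-27.8211°) = +0.0051 × 110880 × 0.884409 = 500.1 m.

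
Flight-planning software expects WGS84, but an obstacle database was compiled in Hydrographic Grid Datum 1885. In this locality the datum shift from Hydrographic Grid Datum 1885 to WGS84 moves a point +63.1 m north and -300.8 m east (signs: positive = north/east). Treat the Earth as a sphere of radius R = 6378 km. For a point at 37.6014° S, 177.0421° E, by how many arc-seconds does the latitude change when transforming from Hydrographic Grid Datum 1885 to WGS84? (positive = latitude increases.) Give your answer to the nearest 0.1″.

Δφ = 2.0″

On a sphere of radius R, 1 rad of latitude = R, so Δφ = ΔN / R = 63.1 / 6378000 = 9.8934e-06 rad = 2.041″.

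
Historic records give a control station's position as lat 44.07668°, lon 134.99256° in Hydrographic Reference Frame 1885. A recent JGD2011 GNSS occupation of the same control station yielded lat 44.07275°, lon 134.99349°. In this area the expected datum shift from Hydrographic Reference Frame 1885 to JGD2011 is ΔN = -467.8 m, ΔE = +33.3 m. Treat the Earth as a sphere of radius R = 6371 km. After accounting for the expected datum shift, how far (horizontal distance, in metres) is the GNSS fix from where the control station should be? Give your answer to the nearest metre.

51 m

Observed coordinate differences: Δφ = -0.00393°, Δλ = +0.00093°.
Converting to metres (1° lat = 111195 m, cos φ = 0.718409): observed ΔN = -437.0 m, observed ΔE = 74.3 m.
Subtracting the expected shift leaves a residual of -437.0 − (-467.8) = 30.8 m north and 74.3 − (33.3) = 41.0 m east.
Residual distance = √(30.8² + 41.0²) = 51.3 m.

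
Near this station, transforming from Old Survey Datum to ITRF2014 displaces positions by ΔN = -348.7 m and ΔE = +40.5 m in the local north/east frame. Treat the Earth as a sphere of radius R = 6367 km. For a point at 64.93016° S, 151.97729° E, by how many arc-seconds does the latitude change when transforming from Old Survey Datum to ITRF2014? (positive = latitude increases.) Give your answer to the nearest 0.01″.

Δφ = -11.30″

On a sphere of radius R, 1 rad of latitude = R, so Δφ = ΔN / R = -348.7 / 6367000 = -5.4767e-05 rad = -11.296″.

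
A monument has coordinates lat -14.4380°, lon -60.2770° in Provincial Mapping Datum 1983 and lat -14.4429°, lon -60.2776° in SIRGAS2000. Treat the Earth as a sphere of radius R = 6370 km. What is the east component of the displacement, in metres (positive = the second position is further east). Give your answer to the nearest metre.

ΔE = -65 m

Δφ = -14.4429° − -14.4380° = -0.0049°; Δλ = -60.2776° − -60.2770° = -0.0006°.
1° along a meridian = πR/180 = 111177 m.
ΔN = Δφ × 111177 = -544.8 m; ΔE = Δλ × 111177 × cos(-14.4380°) = -0.0006 × 111177 × 0.968418 = -64.6 m.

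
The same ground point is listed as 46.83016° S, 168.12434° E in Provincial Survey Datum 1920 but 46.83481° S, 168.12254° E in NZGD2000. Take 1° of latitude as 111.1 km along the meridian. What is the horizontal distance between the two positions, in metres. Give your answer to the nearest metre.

Δφ = -46.83481° − -46.83016° = -0.00465°; Δλ = 168.12254° − 168.12434° = -0.00180°.
ΔN = Δφ × 111100 = -516.6 m; ΔE = Δλ × 111100 × cos(-46.83016°) = -0.00180 × 111100 × 0.684163 = -136.8 m.
Distance = √(ΔE² + ΔN²) = √((-136.8)² + (-516.6)²) = 534.4 m.

534 m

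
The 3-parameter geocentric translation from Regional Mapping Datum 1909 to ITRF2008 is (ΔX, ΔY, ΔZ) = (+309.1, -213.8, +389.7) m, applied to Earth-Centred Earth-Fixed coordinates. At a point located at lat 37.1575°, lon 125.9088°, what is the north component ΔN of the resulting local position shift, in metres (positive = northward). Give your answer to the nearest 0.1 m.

At φ = 37.1575°, λ = 125.9088°: sin φ = 0.604008, cos φ = 0.796978, sin λ = 0.809952, cos λ = -0.586497.
ΔN = −sin φ cos λ·ΔX − sin φ sin λ·ΔY + cos φ·ΔZ = −(0.604008)(-0.586497)(309.1) − (0.604008)(0.809952)(-213.8) + (0.796978)(389.7) = 524.68 m.

ΔN = 524.7 m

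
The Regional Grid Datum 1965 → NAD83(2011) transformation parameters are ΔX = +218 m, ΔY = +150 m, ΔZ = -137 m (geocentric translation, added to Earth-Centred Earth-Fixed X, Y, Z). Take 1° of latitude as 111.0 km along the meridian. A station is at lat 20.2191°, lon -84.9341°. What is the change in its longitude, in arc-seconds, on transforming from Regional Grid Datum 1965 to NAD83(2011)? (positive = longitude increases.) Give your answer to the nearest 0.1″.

Δλ = 8.0″

sin φ = 0.345611, cos φ = 0.938378, sin λ = -0.996094, cos λ = 0.088301.
East component: ΔE = −sin λ·ΔX + cos λ·ΔY = −(-0.996094)(218) + (0.088301)(150) = 230.39 m.
1° of latitude spans 111000 m; at latitude φ, 1° of longitude spans that × cos φ = 104159.9 m, so Δλ = 230.39 / 104159.9 × 3600 = 7.963″.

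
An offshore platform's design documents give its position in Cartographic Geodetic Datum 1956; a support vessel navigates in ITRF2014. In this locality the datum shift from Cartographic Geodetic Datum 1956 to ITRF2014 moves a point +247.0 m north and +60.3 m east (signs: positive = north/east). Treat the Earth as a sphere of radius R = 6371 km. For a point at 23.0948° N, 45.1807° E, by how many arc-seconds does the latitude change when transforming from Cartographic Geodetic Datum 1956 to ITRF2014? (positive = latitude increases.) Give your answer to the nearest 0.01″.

On a sphere of radius R, 1 rad of latitude = R, so Δφ = ΔN / R = 247.0 / 6371000 = 3.8769e-05 rad = 7.997″.

Δφ = 8.00″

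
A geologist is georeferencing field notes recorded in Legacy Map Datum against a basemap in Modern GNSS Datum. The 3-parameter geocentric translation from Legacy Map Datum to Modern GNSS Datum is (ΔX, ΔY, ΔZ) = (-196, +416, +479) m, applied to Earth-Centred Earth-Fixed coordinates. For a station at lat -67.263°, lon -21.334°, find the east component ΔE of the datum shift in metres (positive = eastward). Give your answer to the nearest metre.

ΔE = 316 m

At φ = -67.263°, λ = -21.334°: sin φ = -0.922289, cos φ = 0.386502, sin λ = -0.363804, cos λ = 0.931476.
ΔE = −sin λ·ΔX + cos λ·ΔY = −(-0.363804)·(-196) + (0.931476)·(416) = 316.19 m.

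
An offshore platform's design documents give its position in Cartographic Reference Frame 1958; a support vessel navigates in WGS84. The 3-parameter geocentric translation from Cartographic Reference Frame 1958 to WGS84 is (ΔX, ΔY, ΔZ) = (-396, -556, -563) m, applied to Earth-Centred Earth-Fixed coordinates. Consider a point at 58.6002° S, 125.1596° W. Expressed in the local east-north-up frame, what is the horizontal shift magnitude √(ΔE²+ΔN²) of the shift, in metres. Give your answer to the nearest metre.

At φ = -58.6002°, λ = -125.1596°: sin φ = -0.853553, cos φ = 0.521007, sin λ = -0.817551, cos λ = -0.575856.
ΔE = −sin λ·ΔX + cos λ·ΔY = −(-0.817551)·(-396) + (-0.575856)·(-556) = -3.57 m.
ΔN = −sin φ cos λ·ΔX − sin φ sin λ·ΔY + cos φ·ΔZ = −(-0.853553)(-0.575856)(-396) − (-0.853553)(-0.817551)(-556) + (0.521007)(-563) = 289.31 m.
Horizontal magnitude = √(ΔE² + ΔN²) = √((-3.57)² + 289.31²) = 289.33 m.

289 m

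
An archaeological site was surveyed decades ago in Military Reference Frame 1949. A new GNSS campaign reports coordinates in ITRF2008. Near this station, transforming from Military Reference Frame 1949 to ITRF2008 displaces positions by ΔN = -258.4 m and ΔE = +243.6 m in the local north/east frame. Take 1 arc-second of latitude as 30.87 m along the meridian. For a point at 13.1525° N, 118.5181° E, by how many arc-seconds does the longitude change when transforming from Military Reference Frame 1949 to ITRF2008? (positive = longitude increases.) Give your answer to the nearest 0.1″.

At latitude 13.1525°, cos φ = 0.973768.
1″ of longitude at this latitude = 30.87 × cos φ = 30.0602 m, so Δλ = 243.6 / 30.0602 = 8.104″.

Δλ = 8.1″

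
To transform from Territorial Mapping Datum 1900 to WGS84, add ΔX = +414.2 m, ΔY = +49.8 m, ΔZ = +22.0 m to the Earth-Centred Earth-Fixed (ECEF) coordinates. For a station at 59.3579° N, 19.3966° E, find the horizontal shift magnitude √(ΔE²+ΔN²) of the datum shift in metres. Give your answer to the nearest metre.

The local east axis at (φ, λ) is (−sin λ, cos λ, 0), so ΔE = −sin(19.3966°)·414.2 + cos(19.3966°)·49.8 = -90.58 m.
The local north axis is (−sin φ cos λ, −sin φ sin λ, cos φ), giving ΔN = -336.138 − 14.229 + 11.213 = -339.15 m.
Horizontal magnitude = √(ΔE² + ΔN²) = √((-90.58)² + (-339.15)²) = 351.04 m.

351 m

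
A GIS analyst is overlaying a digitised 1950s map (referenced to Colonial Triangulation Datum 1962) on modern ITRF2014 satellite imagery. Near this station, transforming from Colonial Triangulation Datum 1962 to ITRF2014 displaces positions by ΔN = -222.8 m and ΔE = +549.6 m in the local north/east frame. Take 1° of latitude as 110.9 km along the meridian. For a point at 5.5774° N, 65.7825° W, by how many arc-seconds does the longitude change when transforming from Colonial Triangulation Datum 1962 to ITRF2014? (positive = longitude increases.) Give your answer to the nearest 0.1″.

At latitude 5.5774°, cos φ = 0.995266.
1° of longitude at this latitude = 110.9 × cos φ = 110.37 km, so Δλ = 549.6 / 110375.0 = 0.0049794° = 17.926″.

Δλ = 17.9″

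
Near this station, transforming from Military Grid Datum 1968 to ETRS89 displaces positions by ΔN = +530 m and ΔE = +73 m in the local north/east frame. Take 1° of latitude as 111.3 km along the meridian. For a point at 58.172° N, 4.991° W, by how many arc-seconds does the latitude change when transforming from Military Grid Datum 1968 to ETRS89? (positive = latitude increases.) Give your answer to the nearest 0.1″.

Δφ = 17.1″

1° of latitude = 111.3 km, so Δφ = 530.0 / 111300 = 0.0047619° = 17.143″.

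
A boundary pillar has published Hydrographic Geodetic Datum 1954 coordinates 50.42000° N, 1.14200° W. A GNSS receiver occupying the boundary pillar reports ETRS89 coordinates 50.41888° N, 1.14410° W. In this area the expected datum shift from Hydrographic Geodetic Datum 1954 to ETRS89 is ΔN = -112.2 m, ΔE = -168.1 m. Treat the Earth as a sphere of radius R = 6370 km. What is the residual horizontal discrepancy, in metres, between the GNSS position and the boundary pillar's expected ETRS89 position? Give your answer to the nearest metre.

23 m

Observed coordinate differences: Δφ = -0.00112°, Δλ = -0.00210°.
Converting to metres (1° lat = 111177 m, cos φ = 0.637155): observed ΔN = -124.5 m, observed ΔE = -148.8 m.
Subtracting the expected shift leaves a residual of -124.5 − (-112.2) = -12.3 m north and -148.8 − (-168.1) = 19.3 m east.
Residual distance = √((-12.3)² + 19.3²) = 22.9 m.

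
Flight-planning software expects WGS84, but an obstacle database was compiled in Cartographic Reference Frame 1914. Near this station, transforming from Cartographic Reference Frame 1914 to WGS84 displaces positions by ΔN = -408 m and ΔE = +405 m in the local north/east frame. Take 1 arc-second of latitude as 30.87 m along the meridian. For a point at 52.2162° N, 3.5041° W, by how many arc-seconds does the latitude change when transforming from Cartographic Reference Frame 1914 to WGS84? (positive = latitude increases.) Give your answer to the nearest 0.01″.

Δφ = -13.22″

1″ of latitude = 30.87 m, so Δφ = -408.0 / 30.87 = -13.217″.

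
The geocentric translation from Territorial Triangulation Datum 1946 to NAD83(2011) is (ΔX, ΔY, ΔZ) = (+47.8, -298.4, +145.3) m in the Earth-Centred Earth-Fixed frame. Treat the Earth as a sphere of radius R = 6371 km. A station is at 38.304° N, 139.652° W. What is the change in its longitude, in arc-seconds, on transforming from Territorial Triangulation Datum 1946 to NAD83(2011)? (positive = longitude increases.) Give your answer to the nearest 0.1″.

Δλ = 10.7″

sin φ = 0.619834, cos φ = 0.784733, sin λ = -0.647428, cos λ = -0.762126.
East component: ΔE = −sin λ·ΔX + cos λ·ΔY = −(-0.647428)(47.8) + (-0.762126)(-298.4) = 258.37 m.
1° of latitude spans πR/180 = 111195 m; at latitude φ, 1° of longitude spans that × cos φ = 87258.3 m, so Δλ = 258.37 / 87258.3 × 3600 = 10.659″.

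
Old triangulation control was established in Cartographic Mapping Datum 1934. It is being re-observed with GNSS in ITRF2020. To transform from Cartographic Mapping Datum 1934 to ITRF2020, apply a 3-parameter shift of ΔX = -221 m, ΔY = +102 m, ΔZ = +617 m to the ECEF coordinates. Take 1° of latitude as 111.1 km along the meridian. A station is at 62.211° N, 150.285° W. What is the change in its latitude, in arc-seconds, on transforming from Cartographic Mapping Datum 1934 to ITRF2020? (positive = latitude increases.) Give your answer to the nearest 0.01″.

sin φ = 0.884670, cos φ = 0.466217, sin λ = -0.495686, cos λ = -0.868502.
North component: ΔN = −sin φ cos λ·ΔX − sin φ sin λ·ΔY + cos φ·ΔZ = −(0.884670)(-0.868502)(-221) − (0.884670)(-0.495686)(102) + (0.466217)(617) = 162.58 m.
1° of latitude spans 111100 m, so Δφ = 162.58 / 111100 × 3600 = 5.268″.

Δφ = 5.27″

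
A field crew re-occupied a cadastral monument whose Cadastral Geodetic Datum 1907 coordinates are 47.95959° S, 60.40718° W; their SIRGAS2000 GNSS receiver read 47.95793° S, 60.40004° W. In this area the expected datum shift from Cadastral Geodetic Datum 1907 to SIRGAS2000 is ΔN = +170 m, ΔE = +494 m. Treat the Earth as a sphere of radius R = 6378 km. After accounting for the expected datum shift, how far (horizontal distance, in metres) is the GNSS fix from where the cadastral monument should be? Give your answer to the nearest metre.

41 m

Observed coordinate differences: Δφ = +0.00166°, Δλ = +0.00714°.
Converting to metres (1° lat = 111317 m, cos φ = 0.669655): observed ΔN = 184.8 m, observed ΔE = 532.2 m.
Subtracting the expected shift leaves a residual of 184.8 − (170) = 14.8 m north and 532.2 − (494) = 38.2 m east.
Residual distance = √(14.8² + 38.2²) = 41.0 m.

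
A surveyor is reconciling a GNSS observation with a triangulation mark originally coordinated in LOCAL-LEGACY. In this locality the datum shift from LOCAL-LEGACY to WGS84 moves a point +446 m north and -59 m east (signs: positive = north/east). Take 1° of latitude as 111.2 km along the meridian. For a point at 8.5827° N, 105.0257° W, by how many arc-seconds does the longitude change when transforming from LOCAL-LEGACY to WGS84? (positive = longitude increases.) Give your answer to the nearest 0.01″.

Δλ = -1.93″

At latitude 8.5827°, cos φ = 0.988801.
1° of longitude at this latitude = 111.2 × cos φ = 109.95 km, so Δλ = -59.0 / 109954.7 = -0.0005366° = -1.932″.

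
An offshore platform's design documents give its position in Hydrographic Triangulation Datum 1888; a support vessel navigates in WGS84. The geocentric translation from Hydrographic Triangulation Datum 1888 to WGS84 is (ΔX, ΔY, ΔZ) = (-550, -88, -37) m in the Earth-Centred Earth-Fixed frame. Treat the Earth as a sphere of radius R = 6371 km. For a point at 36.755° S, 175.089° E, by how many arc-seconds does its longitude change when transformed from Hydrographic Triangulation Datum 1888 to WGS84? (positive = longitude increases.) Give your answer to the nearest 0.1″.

Δλ = 5.4″

sin φ = -0.598395, cos φ = 0.801202, sin λ = 0.085608, cos λ = -0.996329.
East component: ΔE = −sin λ·ΔX + cos λ·ΔY = −(0.085608)(-550) + (-0.996329)(-88) = 134.76 m.
1° of latitude spans πR/180 = 111195 m; at latitude φ, 1° of longitude spans that × cos φ = 89089.6 m, so Δλ = 134.76 / 89089.6 × 3600 = 5.446″.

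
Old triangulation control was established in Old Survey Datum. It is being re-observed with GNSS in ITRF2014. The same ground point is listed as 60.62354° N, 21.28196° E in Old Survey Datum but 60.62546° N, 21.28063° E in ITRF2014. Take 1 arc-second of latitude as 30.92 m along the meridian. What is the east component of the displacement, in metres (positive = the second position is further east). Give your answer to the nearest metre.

Δφ = 60.62546° − 60.62354° = +0.00192°; Δλ = 21.28063° − 21.28196° = -0.00133°.
1° of latitude = 3600 × 30.92 = 111312 m.
ΔN = Δφ × 111312 = 213.7 m; ΔE = Δλ × 111312 × cos(60.62354°) = -0.00133 × 111312 × 0.490546 = -72.6 m.

ΔE = -73 m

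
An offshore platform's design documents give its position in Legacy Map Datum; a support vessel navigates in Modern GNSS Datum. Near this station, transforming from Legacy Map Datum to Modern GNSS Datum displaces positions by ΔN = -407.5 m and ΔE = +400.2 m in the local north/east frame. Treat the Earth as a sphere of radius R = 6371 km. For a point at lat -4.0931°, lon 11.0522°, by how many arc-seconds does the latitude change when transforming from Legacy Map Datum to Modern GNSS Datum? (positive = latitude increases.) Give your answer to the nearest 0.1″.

Δφ = -13.2″

On a sphere of radius R, 1 rad of latitude = R, so Δφ = ΔN / R = -407.5 / 6371000 = -6.3962e-05 rad = -13.193″.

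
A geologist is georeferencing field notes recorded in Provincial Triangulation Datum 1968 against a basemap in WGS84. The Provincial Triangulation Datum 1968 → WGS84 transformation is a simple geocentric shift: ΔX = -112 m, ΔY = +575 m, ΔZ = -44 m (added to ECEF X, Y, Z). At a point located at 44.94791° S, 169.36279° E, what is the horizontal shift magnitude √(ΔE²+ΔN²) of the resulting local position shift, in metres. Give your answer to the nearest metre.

558 m

At φ = -44.94791°, λ = 169.36279°: sin φ = -0.706464, cos φ = 0.707749, sin λ = 0.184590, cos λ = -0.982816.
ΔE = −sin λ·ΔX + cos λ·ΔY = −(0.184590)·(-112) + (-0.982816)·(575) = -544.44 m.
ΔN = −sin φ cos λ·ΔX − sin φ sin λ·ΔY + cos φ·ΔZ = −(-0.706464)(-0.982816)(-112) − (-0.706464)(0.184590)(575) + (0.707749)(-44) = 121.61 m.
Horizontal magnitude = √(ΔE² + ΔN²) = √((-544.44)² + 121.61²) = 557.86 m.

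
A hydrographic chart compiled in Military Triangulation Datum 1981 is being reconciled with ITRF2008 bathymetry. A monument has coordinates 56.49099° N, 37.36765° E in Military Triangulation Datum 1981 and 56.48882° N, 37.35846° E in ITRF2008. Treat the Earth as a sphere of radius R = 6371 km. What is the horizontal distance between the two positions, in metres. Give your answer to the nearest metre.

Δφ = 56.48882° − 56.49099° = -0.00217°; Δλ = 37.35846° − 37.36765° = -0.00919°.
1° along a meridian = πR/180 = 111195 m.
ΔN = Δφ × 111195 = -241.3 m; ΔE = Δλ × 111195 × cos(56.49099°) = -0.00919 × 111195 × 0.552068 = -564.1 m.
Distance = √(ΔE² + ΔN²) = √((-564.1)² + (-241.3)²) = 613.6 m.

614 m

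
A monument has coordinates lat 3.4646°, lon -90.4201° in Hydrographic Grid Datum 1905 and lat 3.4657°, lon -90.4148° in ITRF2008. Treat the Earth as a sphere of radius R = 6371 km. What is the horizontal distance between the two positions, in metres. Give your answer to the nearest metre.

601 m

Δφ = 3.4657° − 3.4646° = +0.0011°; Δλ = -90.4148° − -90.4201° = +0.0053°.
1° along a meridian = πR/180 = 111195 m.
ΔN = Δφ × 111195 = 122.3 m; ΔE = Δλ × 111195 × cos(3.4646°) = +0.0053 × 111195 × 0.998172 = 588.3 m.
Distance = √(ΔE² + ΔN²) = √(588.3² + 122.3²) = 600.8 m.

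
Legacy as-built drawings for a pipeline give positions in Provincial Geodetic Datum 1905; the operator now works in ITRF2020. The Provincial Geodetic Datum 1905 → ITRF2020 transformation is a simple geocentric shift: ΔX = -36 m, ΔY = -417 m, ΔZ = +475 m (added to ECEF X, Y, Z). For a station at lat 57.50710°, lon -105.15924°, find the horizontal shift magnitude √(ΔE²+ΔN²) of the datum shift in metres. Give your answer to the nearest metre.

118 m

At φ = 57.50710°, λ = -105.15924°: sin φ = 0.843458, cos φ = 0.537195, sin λ = -0.965203, cos λ = -0.261503.
ΔE = −sin λ·ΔX + cos λ·ΔY = −(-0.965203)·(-36) + (-0.261503)·(-417) = 74.30 m.
ΔN = −sin φ cos λ·ΔX − sin φ sin λ·ΔY + cos φ·ΔZ = −(0.843458)(-0.261503)(-36) − (0.843458)(-0.965203)(-417) + (0.537195)(475) = -92.26 m.
Horizontal magnitude = √(ΔE² + ΔN²) = √(74.30² + (-92.26)²) = 118.45 m.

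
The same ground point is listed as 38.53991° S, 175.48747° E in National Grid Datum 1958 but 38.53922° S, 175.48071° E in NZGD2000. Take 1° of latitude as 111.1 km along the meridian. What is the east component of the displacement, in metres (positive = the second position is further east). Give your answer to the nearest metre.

ΔE = -587 m

Δφ = -38.53922° − -38.53991° = +0.00069°; Δλ = 175.48071° − 175.48747° = -0.00676°.
ΔN = Δφ × 111100 = 76.7 m; ΔE = Δλ × 111100 × cos(-38.53991°) = -0.00676 × 111100 × 0.782174 = -587.4 m.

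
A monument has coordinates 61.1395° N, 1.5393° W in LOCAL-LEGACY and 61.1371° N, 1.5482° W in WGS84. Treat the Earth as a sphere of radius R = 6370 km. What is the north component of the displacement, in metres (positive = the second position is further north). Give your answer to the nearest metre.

Δφ = 61.1371° − 61.1395° = -0.0024°; Δλ = -1.5482° − -1.5393° = -0.0089°.
1° along a meridian = πR/180 = 111177 m.
ΔN = Δφ × 111177 = -266.8 m; ΔE = Δλ × 111177 × cos(61.1395°) = -0.0089 × 111177 × 0.482679 = -477.6 m.

ΔN = -267 m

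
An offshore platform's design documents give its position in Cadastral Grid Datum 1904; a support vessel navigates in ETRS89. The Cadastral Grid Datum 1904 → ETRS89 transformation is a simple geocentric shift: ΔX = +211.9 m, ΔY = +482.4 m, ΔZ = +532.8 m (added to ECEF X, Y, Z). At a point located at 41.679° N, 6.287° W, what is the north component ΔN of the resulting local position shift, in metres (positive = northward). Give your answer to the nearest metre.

ΔN = 293 m

At φ = 41.679°, λ = -6.287°: sin φ = 0.664957, cos φ = 0.746882, sin λ = -0.109509, cos λ = 0.993986.
ΔN = −sin φ cos λ·ΔX − sin φ sin λ·ΔY + cos φ·ΔZ = −(0.664957)(0.993986)(211.9) − (0.664957)(-0.109509)(482.4) + (0.746882)(532.8) = 293.01 m.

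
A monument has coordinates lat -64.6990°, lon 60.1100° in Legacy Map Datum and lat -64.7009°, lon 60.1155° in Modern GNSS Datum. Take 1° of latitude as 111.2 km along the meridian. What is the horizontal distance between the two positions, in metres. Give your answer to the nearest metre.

Δφ = -64.7009° − -64.6990° = -0.0019°; Δλ = 60.1155° − 60.1100° = +0.0055°.
ΔN = Δφ × 111200 = -211.3 m; ΔE = Δλ × 111200 × cos(-64.6990°) = +0.0055 × 111200 × 0.427374 = 261.4 m.
Distance = √(ΔE² + ΔN²) = √(261.4² + (-211.3)²) = 336.1 m.

336 m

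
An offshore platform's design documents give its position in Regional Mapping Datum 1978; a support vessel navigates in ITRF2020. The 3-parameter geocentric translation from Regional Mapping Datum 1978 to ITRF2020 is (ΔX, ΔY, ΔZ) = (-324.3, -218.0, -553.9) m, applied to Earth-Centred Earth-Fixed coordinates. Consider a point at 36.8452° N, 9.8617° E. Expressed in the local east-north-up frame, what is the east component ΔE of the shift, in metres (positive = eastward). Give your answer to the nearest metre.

ΔE = -159 m

At φ = 36.8452°, λ = 9.8617°: sin φ = 0.599655, cos φ = 0.800259, sin λ = 0.171271, cos λ = 0.985224.
ΔE = −sin λ·ΔX + cos λ·ΔY = −(0.171271)·(-324.3) + (0.985224)·(-218.0) = -159.24 m.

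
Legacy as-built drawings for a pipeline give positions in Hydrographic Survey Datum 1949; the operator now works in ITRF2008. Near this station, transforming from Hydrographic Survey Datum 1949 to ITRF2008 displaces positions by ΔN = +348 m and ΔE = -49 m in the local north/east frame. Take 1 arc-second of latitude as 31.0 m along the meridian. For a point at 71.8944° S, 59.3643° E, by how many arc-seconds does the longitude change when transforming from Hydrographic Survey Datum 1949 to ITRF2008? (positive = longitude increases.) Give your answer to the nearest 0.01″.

At latitude -71.8944°, cos φ = 0.310769.
1″ of longitude at this latitude = 31.00 × cos φ = 9.6338 m, so Δλ = -49.0 / 9.6338 = -5.086″.

Δλ = -5.09″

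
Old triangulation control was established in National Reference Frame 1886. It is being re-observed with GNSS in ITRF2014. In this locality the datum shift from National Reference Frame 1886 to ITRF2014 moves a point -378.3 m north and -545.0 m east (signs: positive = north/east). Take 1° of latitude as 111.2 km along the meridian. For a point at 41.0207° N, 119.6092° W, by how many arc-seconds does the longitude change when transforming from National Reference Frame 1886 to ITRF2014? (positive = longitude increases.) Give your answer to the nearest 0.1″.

At latitude 41.0207°, cos φ = 0.754473.
1° of longitude at this latitude = 111.2 × cos φ = 83.90 km, so Δλ = -545.0 / 83897.3 = -0.0064960° = -23.386″.

Δλ = -23.4″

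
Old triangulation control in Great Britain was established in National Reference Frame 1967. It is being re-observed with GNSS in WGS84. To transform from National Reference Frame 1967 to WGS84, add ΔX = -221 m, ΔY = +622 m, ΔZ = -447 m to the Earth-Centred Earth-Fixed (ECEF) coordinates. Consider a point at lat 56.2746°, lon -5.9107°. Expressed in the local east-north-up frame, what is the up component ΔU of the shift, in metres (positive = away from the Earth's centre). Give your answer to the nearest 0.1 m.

At φ = 56.2746°, λ = -5.9107°: sin φ = 0.831708, cos φ = 0.555213, sin λ = -0.102978, cos λ = 0.994684.
ΔU = cos φ cos λ·ΔX + cos φ sin λ·ΔY + sin φ·ΔZ = (0.555213)(0.994684)(-221) + (0.555213)(-0.102978)(622) + (0.831708)(-447) = -529.39 m.

ΔU = -529.4 m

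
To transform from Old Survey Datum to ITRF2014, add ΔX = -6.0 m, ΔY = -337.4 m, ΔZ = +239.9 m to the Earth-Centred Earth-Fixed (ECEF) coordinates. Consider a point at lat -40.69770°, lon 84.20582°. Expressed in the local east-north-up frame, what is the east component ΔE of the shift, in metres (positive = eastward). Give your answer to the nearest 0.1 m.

At φ = -40.69770°, λ = 84.20582°: sin φ = -0.652068, cos φ = 0.758161, sin λ = 0.994891, cos λ = 0.100955.
ΔE = −sin λ·ΔX + cos λ·ΔY = −(0.994891)·(-6.0) + (0.100955)·(-337.4) = -28.09 m.

ΔE = -28.1 m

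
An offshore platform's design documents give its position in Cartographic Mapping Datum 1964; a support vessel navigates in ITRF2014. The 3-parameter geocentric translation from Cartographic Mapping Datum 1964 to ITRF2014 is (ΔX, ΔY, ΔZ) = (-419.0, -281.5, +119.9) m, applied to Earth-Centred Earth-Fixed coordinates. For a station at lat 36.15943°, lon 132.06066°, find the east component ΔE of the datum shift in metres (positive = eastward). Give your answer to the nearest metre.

ΔE = 500 m

The local east axis at (φ, λ) is (−sin λ, cos λ, 0), so ΔE = −sin(132.06066°)·(-419.0) + cos(132.06066°)·(-281.5) = 499.66 m.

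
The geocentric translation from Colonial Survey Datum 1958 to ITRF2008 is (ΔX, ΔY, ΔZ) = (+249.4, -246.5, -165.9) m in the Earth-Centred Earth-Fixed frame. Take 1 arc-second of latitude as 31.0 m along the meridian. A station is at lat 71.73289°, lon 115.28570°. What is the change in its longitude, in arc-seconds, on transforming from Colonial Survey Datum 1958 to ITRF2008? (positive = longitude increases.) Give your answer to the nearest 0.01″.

Δλ = -12.37″

sin φ = 0.949606, cos φ = 0.313447, sin λ = 0.904189, cos λ = -0.427132.
East component: ΔE = −sin λ·ΔX + cos λ·ΔY = −(0.904189)(249.4) + (-0.427132)(-246.5) = -120.22 m.
1° of latitude spans 3600 × 31.00 = 111600 m; at latitude φ, 1° of longitude spans that × cos φ = 34980.7 m, so Δλ = -120.22 / 34980.7 × 3600 = -12.372″.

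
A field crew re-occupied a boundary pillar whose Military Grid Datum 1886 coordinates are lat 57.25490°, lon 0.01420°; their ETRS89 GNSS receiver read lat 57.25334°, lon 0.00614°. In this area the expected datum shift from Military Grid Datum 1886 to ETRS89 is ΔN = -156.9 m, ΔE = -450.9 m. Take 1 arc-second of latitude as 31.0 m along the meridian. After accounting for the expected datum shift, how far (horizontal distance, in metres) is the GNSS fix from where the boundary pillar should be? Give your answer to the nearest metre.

Observed coordinate differences: Δφ = -0.00156°, Δλ = -0.00806°.
Converting to metres (1° lat = 111600 m, cos φ = 0.540903): observed ΔN = -174.1 m, observed ΔE = -486.5 m.
Subtracting the expected shift leaves a residual of -174.1 − (-156.9) = -17.2 m north and -486.5 − (-450.9) = -35.6 m east.
Residual distance = √((-17.2)² + (-35.6)²) = 39.6 m.

40 m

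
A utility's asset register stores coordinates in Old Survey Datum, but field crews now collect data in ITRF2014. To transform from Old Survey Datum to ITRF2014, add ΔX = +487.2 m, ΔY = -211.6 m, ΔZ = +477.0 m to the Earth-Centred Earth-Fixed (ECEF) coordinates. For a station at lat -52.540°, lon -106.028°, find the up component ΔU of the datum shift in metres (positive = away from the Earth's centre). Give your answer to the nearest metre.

ΔU = -337 m

The local up (radial) axis is (cos φ cos λ, cos φ sin λ, sin φ), giving ΔU = -81.816 + 123.694 − 378.632 = -336.75 m.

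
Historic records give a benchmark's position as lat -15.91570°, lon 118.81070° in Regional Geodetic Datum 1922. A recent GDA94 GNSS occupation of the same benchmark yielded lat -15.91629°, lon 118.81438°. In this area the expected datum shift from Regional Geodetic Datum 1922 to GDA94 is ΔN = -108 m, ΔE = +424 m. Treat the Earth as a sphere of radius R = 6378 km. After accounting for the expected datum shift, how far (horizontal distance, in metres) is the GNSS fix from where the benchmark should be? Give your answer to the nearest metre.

Observed coordinate differences: Δφ = -0.00059°, Δλ = +0.00368°.
Converting to metres (1° lat = 111317 m, cos φ = 0.961666): observed ΔN = -65.7 m, observed ΔE = 393.9 m.
Subtracting the expected shift leaves a residual of -65.7 − (-108) = 42.3 m north and 393.9 − (424) = -30.1 m east.
Residual distance = √(42.3² + (-30.1)²) = 51.9 m.

52 m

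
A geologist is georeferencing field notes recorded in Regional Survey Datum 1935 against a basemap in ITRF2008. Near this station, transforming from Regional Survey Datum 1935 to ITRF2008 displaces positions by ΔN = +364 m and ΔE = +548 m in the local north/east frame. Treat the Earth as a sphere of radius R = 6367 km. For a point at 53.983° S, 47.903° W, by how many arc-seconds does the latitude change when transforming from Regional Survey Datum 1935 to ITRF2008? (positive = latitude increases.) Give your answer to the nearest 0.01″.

Δφ = 11.79″

On a sphere of radius R, 1 rad of latitude = R, so Δφ = ΔN / R = 364.0 / 6367000 = 5.7170e-05 rad = 11.792″.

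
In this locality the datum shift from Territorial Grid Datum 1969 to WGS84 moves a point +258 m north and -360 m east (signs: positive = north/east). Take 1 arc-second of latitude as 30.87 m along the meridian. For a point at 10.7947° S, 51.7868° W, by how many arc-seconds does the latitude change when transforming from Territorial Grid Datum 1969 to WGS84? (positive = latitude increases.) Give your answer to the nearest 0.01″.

Δφ = 8.36″

1″ of latitude = 30.87 m, so Δφ = 258.0 / 30.87 = 8.358″.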